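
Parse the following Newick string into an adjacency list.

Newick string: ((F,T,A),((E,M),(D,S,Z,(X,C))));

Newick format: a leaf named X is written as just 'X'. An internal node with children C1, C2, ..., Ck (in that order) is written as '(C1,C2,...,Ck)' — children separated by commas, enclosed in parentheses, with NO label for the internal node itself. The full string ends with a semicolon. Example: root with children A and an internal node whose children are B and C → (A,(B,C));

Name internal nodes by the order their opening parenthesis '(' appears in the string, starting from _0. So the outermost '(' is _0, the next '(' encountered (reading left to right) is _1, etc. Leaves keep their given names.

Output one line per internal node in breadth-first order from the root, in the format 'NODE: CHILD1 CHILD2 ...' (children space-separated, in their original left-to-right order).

Input: ((F,T,A),((E,M),(D,S,Z,(X,C))));
Scanning left-to-right, naming '(' by encounter order:
  pos 0: '(' -> open internal node _0 (depth 1)
  pos 1: '(' -> open internal node _1 (depth 2)
  pos 7: ')' -> close internal node _1 (now at depth 1)
  pos 9: '(' -> open internal node _2 (depth 2)
  pos 10: '(' -> open internal node _3 (depth 3)
  pos 14: ')' -> close internal node _3 (now at depth 2)
  pos 16: '(' -> open internal node _4 (depth 3)
  pos 23: '(' -> open internal node _5 (depth 4)
  pos 27: ')' -> close internal node _5 (now at depth 3)
  pos 28: ')' -> close internal node _4 (now at depth 2)
  pos 29: ')' -> close internal node _2 (now at depth 1)
  pos 30: ')' -> close internal node _0 (now at depth 0)
Total internal nodes: 6
BFS adjacency from root:
  _0: _1 _2
  _1: F T A
  _2: _3 _4
  _3: E M
  _4: D S Z _5
  _5: X C

Answer: _0: _1 _2
_1: F T A
_2: _3 _4
_3: E M
_4: D S Z _5
_5: X C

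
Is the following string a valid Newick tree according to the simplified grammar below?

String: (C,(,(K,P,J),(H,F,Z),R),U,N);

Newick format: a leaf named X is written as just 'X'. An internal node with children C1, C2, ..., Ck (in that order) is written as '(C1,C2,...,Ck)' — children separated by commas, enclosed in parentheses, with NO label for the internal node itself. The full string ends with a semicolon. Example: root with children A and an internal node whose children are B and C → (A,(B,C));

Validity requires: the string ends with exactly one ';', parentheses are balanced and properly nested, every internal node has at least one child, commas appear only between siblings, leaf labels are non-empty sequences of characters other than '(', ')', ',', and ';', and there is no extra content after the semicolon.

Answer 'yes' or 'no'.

Answer: no

Derivation:
Input: (C,(,(K,P,J),(H,F,Z),R),U,N);
Paren balance: 4 '(' vs 4 ')' OK
Ends with single ';': True
Full parse: FAILS (empty leaf label at pos 4)
Valid: False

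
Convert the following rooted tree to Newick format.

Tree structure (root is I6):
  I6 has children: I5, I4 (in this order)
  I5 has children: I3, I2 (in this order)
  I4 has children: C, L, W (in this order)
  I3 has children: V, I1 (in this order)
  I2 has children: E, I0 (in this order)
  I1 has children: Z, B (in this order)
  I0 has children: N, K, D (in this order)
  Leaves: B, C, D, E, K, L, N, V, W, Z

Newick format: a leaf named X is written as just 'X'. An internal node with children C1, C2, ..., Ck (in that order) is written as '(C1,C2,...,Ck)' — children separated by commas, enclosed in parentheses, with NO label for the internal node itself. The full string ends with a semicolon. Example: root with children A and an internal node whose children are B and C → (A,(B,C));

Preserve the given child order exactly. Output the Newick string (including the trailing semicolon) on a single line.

internal I6 with children ['I5', 'I4']
  internal I5 with children ['I3', 'I2']
    internal I3 with children ['V', 'I1']
      leaf 'V' → 'V'
      internal I1 with children ['Z', 'B']
        leaf 'Z' → 'Z'
        leaf 'B' → 'B'
      → '(Z,B)'
    → '(V,(Z,B))'
    internal I2 with children ['E', 'I0']
      leaf 'E' → 'E'
      internal I0 with children ['N', 'K', 'D']
        leaf 'N' → 'N'
        leaf 'K' → 'K'
        leaf 'D' → 'D'
      → '(N,K,D)'
    → '(E,(N,K,D))'
  → '((V,(Z,B)),(E,(N,K,D)))'
  internal I4 with children ['C', 'L', 'W']
    leaf 'C' → 'C'
    leaf 'L' → 'L'
    leaf 'W' → 'W'
  → '(C,L,W)'
→ '(((V,(Z,B)),(E,(N,K,D))),(C,L,W))'
Final: (((V,(Z,B)),(E,(N,K,D))),(C,L,W));

Answer: (((V,(Z,B)),(E,(N,K,D))),(C,L,W));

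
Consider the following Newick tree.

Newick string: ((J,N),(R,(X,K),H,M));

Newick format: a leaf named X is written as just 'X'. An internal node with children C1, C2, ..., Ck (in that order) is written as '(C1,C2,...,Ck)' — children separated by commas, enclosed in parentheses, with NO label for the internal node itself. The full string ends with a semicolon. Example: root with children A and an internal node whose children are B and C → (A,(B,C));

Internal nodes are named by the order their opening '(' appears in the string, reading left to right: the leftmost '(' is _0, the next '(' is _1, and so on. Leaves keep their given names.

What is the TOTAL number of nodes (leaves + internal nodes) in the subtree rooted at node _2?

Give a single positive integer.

Answer: 7

Derivation:
Newick: ((J,N),(R,(X,K),H,M));
Locate _2: it is the '(' at position 7 (the 3rd '(' reading left to right).
Query: subtree rooted at _2
_2: subtree_size = 1 + 6
  R: subtree_size = 1 + 0
  _3: subtree_size = 1 + 2
    X: subtree_size = 1 + 0
    K: subtree_size = 1 + 0
  H: subtree_size = 1 + 0
  M: subtree_size = 1 + 0
Total subtree size of _2: 7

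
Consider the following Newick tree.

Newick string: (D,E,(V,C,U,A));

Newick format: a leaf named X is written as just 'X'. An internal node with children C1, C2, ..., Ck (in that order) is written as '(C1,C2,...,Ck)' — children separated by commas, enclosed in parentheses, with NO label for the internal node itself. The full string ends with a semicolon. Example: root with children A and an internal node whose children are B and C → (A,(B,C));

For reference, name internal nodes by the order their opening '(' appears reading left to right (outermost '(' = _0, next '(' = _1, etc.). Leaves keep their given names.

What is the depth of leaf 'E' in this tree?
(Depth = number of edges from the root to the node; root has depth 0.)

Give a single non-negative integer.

Newick: (D,E,(V,C,U,A));
Naming internals by '(' encounter order: outermost '(' = _0, next = _1, ...
Query node: E
Path from root: _0 -> E
Depth of E: 1 (number of edges from root)

Answer: 1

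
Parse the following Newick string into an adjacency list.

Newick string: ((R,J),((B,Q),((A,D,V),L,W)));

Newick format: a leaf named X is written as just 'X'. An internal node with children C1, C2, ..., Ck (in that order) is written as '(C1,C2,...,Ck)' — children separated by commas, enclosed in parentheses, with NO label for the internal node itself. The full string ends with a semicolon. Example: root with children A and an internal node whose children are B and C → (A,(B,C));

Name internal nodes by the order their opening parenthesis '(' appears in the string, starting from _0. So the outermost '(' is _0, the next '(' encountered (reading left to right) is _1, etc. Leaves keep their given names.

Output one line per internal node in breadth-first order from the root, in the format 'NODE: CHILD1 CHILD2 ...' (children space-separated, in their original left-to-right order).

Answer: _0: _1 _2
_1: R J
_2: _3 _4
_3: B Q
_4: _5 L W
_5: A D V

Derivation:
Input: ((R,J),((B,Q),((A,D,V),L,W)));
Scanning left-to-right, naming '(' by encounter order:
  pos 0: '(' -> open internal node _0 (depth 1)
  pos 1: '(' -> open internal node _1 (depth 2)
  pos 5: ')' -> close internal node _1 (now at depth 1)
  pos 7: '(' -> open internal node _2 (depth 2)
  pos 8: '(' -> open internal node _3 (depth 3)
  pos 12: ')' -> close internal node _3 (now at depth 2)
  pos 14: '(' -> open internal node _4 (depth 3)
  pos 15: '(' -> open internal node _5 (depth 4)
  pos 21: ')' -> close internal node _5 (now at depth 3)
  pos 26: ')' -> close internal node _4 (now at depth 2)
  pos 27: ')' -> close internal node _2 (now at depth 1)
  pos 28: ')' -> close internal node _0 (now at depth 0)
Total internal nodes: 6
BFS adjacency from root:
  _0: _1 _2
  _1: R J
  _2: _3 _4
  _3: B Q
  _4: _5 L W
  _5: A D V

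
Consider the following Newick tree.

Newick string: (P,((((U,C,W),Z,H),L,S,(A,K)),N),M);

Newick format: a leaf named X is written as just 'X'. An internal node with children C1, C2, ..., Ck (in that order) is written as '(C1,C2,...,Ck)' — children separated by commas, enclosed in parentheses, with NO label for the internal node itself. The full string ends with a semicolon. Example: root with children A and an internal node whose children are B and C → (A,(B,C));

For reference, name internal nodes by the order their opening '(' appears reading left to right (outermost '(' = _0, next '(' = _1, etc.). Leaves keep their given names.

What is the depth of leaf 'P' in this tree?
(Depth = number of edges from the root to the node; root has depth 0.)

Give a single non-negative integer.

Newick: (P,((((U,C,W),Z,H),L,S,(A,K)),N),M);
Naming internals by '(' encounter order: outermost '(' = _0, next = _1, ...
Query node: P
Path from root: _0 -> P
Depth of P: 1 (number of edges from root)

Answer: 1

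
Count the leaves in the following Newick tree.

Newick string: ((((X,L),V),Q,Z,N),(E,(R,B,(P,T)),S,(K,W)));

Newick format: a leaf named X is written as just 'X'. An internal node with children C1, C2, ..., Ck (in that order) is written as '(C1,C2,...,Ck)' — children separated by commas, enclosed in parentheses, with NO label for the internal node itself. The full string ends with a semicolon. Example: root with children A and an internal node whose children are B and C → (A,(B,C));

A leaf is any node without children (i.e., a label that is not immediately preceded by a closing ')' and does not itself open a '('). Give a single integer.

Newick: ((((X,L),V),Q,Z,N),(E,(R,B,(P,T)),S,(K,W)));
Scan left-to-right; a leaf is any maximal label run not followed by '(':
  pos 4: leaf 'X' → count = 1
  pos 6: leaf 'L' → count = 2
  pos 9: leaf 'V' → count = 3
  pos 12: leaf 'Q' → count = 4
  pos 14: leaf 'Z' → count = 5
  pos 16: leaf 'N' → count = 6
  pos 20: leaf 'E' → count = 7
  pos 23: leaf 'R' → count = 8
  pos 25: leaf 'B' → count = 9
  pos 28: leaf 'P' → count = 10
  pos 30: leaf 'T' → count = 11
  pos 34: leaf 'S' → count = 12
  pos 37: leaf 'K' → count = 13
  pos 39: leaf 'W' → count = 14
Total leaves: 14

Answer: 14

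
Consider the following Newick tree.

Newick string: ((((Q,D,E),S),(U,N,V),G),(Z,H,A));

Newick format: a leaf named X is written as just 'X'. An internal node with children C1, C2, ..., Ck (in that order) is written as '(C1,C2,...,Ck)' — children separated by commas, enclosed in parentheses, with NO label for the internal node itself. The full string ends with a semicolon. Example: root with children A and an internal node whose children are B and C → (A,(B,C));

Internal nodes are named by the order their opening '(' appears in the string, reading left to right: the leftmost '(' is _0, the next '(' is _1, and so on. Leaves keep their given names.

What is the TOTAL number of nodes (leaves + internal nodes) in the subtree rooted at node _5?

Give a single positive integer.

Newick: ((((Q,D,E),S),(U,N,V),G),(Z,H,A));
Locate _5: it is the '(' at position 25 (the 6th '(' reading left to right).
Query: subtree rooted at _5
_5: subtree_size = 1 + 3
  Z: subtree_size = 1 + 0
  H: subtree_size = 1 + 0
  A: subtree_size = 1 + 0
Total subtree size of _5: 4

Answer: 4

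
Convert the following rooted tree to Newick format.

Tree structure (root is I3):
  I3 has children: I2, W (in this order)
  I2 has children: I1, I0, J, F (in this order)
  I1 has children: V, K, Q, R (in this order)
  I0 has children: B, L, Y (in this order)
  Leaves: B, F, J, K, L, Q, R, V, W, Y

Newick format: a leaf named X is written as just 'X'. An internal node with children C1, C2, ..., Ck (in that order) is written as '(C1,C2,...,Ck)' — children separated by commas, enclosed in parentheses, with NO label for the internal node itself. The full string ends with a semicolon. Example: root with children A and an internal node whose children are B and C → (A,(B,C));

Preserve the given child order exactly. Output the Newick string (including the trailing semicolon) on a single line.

internal I3 with children ['I2', 'W']
  internal I2 with children ['I1', 'I0', 'J', 'F']
    internal I1 with children ['V', 'K', 'Q', 'R']
      leaf 'V' → 'V'
      leaf 'K' → 'K'
      leaf 'Q' → 'Q'
      leaf 'R' → 'R'
    → '(V,K,Q,R)'
    internal I0 with children ['B', 'L', 'Y']
      leaf 'B' → 'B'
      leaf 'L' → 'L'
      leaf 'Y' → 'Y'
    → '(B,L,Y)'
    leaf 'J' → 'J'
    leaf 'F' → 'F'
  → '((V,K,Q,R),(B,L,Y),J,F)'
  leaf 'W' → 'W'
→ '(((V,K,Q,R),(B,L,Y),J,F),W)'
Final: (((V,K,Q,R),(B,L,Y),J,F),W);

Answer: (((V,K,Q,R),(B,L,Y),J,F),W);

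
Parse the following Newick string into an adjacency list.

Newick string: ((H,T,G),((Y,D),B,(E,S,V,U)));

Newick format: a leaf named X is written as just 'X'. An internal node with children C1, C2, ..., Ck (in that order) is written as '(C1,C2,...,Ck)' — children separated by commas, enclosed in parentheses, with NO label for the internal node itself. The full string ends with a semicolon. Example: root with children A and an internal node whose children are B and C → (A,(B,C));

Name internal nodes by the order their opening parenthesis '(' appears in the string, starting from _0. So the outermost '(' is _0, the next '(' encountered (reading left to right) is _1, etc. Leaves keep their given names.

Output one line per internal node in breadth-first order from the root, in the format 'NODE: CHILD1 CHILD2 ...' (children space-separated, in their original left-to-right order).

Answer: _0: _1 _2
_1: H T G
_2: _3 B _4
_3: Y D
_4: E S V U

Derivation:
Input: ((H,T,G),((Y,D),B,(E,S,V,U)));
Scanning left-to-right, naming '(' by encounter order:
  pos 0: '(' -> open internal node _0 (depth 1)
  pos 1: '(' -> open internal node _1 (depth 2)
  pos 7: ')' -> close internal node _1 (now at depth 1)
  pos 9: '(' -> open internal node _2 (depth 2)
  pos 10: '(' -> open internal node _3 (depth 3)
  pos 14: ')' -> close internal node _3 (now at depth 2)
  pos 18: '(' -> open internal node _4 (depth 3)
  pos 26: ')' -> close internal node _4 (now at depth 2)
  pos 27: ')' -> close internal node _2 (now at depth 1)
  pos 28: ')' -> close internal node _0 (now at depth 0)
Total internal nodes: 5
BFS adjacency from root:
  _0: _1 _2
  _1: H T G
  _2: _3 B _4
  _3: Y D
  _4: E S V U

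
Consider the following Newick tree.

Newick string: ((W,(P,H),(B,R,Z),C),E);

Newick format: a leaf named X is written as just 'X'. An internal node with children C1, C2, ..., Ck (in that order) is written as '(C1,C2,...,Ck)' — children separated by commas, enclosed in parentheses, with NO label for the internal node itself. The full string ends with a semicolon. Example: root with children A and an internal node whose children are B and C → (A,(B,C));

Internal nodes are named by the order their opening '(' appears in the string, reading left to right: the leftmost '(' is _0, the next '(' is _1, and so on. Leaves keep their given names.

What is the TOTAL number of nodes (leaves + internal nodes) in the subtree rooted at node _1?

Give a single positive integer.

Answer: 10

Derivation:
Newick: ((W,(P,H),(B,R,Z),C),E);
Locate _1: it is the '(' at position 1 (the 2nd '(' reading left to right).
Query: subtree rooted at _1
_1: subtree_size = 1 + 9
  W: subtree_size = 1 + 0
  _2: subtree_size = 1 + 2
    P: subtree_size = 1 + 0
    H: subtree_size = 1 + 0
  _3: subtree_size = 1 + 3
    B: subtree_size = 1 + 0
    R: subtree_size = 1 + 0
    Z: subtree_size = 1 + 0
  C: subtree_size = 1 + 0
Total subtree size of _1: 10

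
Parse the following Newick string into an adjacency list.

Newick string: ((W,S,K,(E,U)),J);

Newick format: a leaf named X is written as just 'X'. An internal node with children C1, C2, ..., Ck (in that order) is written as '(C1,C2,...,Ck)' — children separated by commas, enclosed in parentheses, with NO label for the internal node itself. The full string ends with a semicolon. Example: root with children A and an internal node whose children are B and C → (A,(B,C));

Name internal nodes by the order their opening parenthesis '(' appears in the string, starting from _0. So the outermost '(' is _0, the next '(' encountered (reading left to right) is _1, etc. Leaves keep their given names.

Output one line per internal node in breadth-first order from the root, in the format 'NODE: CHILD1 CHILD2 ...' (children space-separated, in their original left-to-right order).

Input: ((W,S,K,(E,U)),J);
Scanning left-to-right, naming '(' by encounter order:
  pos 0: '(' -> open internal node _0 (depth 1)
  pos 1: '(' -> open internal node _1 (depth 2)
  pos 8: '(' -> open internal node _2 (depth 3)
  pos 12: ')' -> close internal node _2 (now at depth 2)
  pos 13: ')' -> close internal node _1 (now at depth 1)
  pos 16: ')' -> close internal node _0 (now at depth 0)
Total internal nodes: 3
BFS adjacency from root:
  _0: _1 J
  _1: W S K _2
  _2: E U

Answer: _0: _1 J
_1: W S K _2
_2: E U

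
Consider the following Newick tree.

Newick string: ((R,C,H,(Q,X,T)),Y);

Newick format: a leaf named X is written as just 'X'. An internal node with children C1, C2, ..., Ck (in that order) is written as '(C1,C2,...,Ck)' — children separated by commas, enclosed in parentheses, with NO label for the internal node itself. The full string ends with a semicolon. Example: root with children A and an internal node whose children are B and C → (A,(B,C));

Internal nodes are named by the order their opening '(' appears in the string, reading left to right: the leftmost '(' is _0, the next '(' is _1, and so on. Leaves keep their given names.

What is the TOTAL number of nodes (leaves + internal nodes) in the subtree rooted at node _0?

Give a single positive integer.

Newick: ((R,C,H,(Q,X,T)),Y);
Locate _0: it is the '(' at position 0 (the 1st '(' reading left to right).
Query: subtree rooted at _0
_0: subtree_size = 1 + 9
  _1: subtree_size = 1 + 7
    R: subtree_size = 1 + 0
    C: subtree_size = 1 + 0
    H: subtree_size = 1 + 0
    _2: subtree_size = 1 + 3
      Q: subtree_size = 1 + 0
      X: subtree_size = 1 + 0
      T: subtree_size = 1 + 0
  Y: subtree_size = 1 + 0
Total subtree size of _0: 10

Answer: 10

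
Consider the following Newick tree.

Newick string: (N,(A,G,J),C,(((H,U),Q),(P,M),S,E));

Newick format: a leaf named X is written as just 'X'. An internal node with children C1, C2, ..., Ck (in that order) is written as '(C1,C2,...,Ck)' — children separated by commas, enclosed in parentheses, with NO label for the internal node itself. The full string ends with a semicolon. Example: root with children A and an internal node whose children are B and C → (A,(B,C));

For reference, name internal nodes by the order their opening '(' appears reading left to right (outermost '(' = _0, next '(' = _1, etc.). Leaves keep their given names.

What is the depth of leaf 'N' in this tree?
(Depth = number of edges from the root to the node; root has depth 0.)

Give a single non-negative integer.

Answer: 1

Derivation:
Newick: (N,(A,G,J),C,(((H,U),Q),(P,M),S,E));
Naming internals by '(' encounter order: outermost '(' = _0, next = _1, ...
Query node: N
Path from root: _0 -> N
Depth of N: 1 (number of edges from root)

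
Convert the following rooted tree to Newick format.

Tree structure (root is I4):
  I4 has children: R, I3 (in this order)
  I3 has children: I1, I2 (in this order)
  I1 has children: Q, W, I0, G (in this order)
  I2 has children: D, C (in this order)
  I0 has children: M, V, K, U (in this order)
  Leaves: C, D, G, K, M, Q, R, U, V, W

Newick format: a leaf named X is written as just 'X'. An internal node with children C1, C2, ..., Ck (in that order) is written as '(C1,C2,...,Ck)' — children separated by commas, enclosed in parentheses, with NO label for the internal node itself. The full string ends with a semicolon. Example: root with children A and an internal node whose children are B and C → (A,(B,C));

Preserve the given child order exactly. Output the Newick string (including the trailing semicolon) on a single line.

internal I4 with children ['R', 'I3']
  leaf 'R' → 'R'
  internal I3 with children ['I1', 'I2']
    internal I1 with children ['Q', 'W', 'I0', 'G']
      leaf 'Q' → 'Q'
      leaf 'W' → 'W'
      internal I0 with children ['M', 'V', 'K', 'U']
        leaf 'M' → 'M'
        leaf 'V' → 'V'
        leaf 'K' → 'K'
        leaf 'U' → 'U'
      → '(M,V,K,U)'
      leaf 'G' → 'G'
    → '(Q,W,(M,V,K,U),G)'
    internal I2 with children ['D', 'C']
      leaf 'D' → 'D'
      leaf 'C' → 'C'
    → '(D,C)'
  → '((Q,W,(M,V,K,U),G),(D,C))'
→ '(R,((Q,W,(M,V,K,U),G),(D,C)))'
Final: (R,((Q,W,(M,V,K,U),G),(D,C)));

Answer: (R,((Q,W,(M,V,K,U),G),(D,C)));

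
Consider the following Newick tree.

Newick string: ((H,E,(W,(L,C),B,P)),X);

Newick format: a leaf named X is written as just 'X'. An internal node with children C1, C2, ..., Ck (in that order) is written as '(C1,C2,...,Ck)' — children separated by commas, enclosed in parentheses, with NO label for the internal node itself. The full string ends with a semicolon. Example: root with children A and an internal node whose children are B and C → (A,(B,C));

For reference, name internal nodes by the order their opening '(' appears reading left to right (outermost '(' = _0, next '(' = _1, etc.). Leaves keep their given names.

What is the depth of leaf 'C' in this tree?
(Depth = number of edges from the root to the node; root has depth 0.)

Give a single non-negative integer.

Answer: 4

Derivation:
Newick: ((H,E,(W,(L,C),B,P)),X);
Naming internals by '(' encounter order: outermost '(' = _0, next = _1, ...
Query node: C
Path from root: _0 -> _1 -> _2 -> _3 -> C
Depth of C: 4 (number of edges from root)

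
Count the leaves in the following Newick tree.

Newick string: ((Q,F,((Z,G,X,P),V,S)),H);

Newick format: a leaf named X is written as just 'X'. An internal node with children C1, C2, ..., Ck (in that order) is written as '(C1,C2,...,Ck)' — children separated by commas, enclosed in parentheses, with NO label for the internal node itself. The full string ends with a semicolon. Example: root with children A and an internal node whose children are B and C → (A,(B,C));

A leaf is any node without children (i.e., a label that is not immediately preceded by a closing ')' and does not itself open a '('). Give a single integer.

Newick: ((Q,F,((Z,G,X,P),V,S)),H);
Scan left-to-right; a leaf is any maximal label run not followed by '(':
  pos 2: leaf 'Q' → count = 1
  pos 4: leaf 'F' → count = 2
  pos 8: leaf 'Z' → count = 3
  pos 10: leaf 'G' → count = 4
  pos 12: leaf 'X' → count = 5
  pos 14: leaf 'P' → count = 6
  pos 17: leaf 'V' → count = 7
  pos 19: leaf 'S' → count = 8
  pos 23: leaf 'H' → count = 9
Total leaves: 9

Answer: 9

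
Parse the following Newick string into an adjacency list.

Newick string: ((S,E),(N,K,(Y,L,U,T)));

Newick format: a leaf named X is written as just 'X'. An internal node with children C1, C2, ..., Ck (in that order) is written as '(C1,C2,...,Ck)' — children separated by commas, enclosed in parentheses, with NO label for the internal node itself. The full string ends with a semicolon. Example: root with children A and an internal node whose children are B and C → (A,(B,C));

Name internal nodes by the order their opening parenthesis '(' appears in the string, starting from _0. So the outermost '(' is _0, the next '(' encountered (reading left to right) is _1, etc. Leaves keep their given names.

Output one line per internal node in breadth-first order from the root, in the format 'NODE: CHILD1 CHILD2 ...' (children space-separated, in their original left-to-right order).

Answer: _0: _1 _2
_1: S E
_2: N K _3
_3: Y L U T

Derivation:
Input: ((S,E),(N,K,(Y,L,U,T)));
Scanning left-to-right, naming '(' by encounter order:
  pos 0: '(' -> open internal node _0 (depth 1)
  pos 1: '(' -> open internal node _1 (depth 2)
  pos 5: ')' -> close internal node _1 (now at depth 1)
  pos 7: '(' -> open internal node _2 (depth 2)
  pos 12: '(' -> open internal node _3 (depth 3)
  pos 20: ')' -> close internal node _3 (now at depth 2)
  pos 21: ')' -> close internal node _2 (now at depth 1)
  pos 22: ')' -> close internal node _0 (now at depth 0)
Total internal nodes: 4
BFS adjacency from root:
  _0: _1 _2
  _1: S E
  _2: N K _3
  _3: Y L U T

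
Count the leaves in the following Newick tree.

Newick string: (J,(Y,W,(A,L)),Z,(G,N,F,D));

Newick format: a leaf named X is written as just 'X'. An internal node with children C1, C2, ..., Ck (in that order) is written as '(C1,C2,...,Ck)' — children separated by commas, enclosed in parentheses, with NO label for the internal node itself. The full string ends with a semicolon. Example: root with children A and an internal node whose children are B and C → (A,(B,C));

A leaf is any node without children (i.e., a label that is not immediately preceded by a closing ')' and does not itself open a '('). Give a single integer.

Newick: (J,(Y,W,(A,L)),Z,(G,N,F,D));
Scan left-to-right; a leaf is any maximal label run not followed by '(':
  pos 1: leaf 'J' → count = 1
  pos 4: leaf 'Y' → count = 2
  pos 6: leaf 'W' → count = 3
  pos 9: leaf 'A' → count = 4
  pos 11: leaf 'L' → count = 5
  pos 15: leaf 'Z' → count = 6
  pos 18: leaf 'G' → count = 7
  pos 20: leaf 'N' → count = 8
  pos 22: leaf 'F' → count = 9
  pos 24: leaf 'D' → count = 10
Total leaves: 10

Answer: 10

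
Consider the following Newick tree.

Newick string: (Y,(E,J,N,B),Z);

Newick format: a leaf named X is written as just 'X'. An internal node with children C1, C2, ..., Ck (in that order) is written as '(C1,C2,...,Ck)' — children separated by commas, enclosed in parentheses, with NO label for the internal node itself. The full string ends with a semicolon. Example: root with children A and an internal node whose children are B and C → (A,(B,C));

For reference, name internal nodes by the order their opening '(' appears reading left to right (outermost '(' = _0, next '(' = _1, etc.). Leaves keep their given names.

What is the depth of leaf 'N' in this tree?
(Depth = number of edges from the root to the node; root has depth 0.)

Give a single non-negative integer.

Newick: (Y,(E,J,N,B),Z);
Naming internals by '(' encounter order: outermost '(' = _0, next = _1, ...
Query node: N
Path from root: _0 -> _1 -> N
Depth of N: 2 (number of edges from root)

Answer: 2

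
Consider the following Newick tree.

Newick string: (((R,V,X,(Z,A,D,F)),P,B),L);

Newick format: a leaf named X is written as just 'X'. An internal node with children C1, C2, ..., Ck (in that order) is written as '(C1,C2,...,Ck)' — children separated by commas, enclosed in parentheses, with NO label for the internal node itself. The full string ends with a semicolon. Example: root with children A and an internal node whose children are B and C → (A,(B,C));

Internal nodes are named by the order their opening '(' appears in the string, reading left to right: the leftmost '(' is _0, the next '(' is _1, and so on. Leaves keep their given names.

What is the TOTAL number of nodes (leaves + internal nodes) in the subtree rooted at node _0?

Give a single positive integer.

Newick: (((R,V,X,(Z,A,D,F)),P,B),L);
Locate _0: it is the '(' at position 0 (the 1st '(' reading left to right).
Query: subtree rooted at _0
_0: subtree_size = 1 + 13
  _1: subtree_size = 1 + 11
    _2: subtree_size = 1 + 8
      R: subtree_size = 1 + 0
      V: subtree_size = 1 + 0
      X: subtree_size = 1 + 0
      _3: subtree_size = 1 + 4
        Z: subtree_size = 1 + 0
        A: subtree_size = 1 + 0
        D: subtree_size = 1 + 0
        F: subtree_size = 1 + 0
    P: subtree_size = 1 + 0
    B: subtree_size = 1 + 0
  L: subtree_size = 1 + 0
Total subtree size of _0: 14

Answer: 14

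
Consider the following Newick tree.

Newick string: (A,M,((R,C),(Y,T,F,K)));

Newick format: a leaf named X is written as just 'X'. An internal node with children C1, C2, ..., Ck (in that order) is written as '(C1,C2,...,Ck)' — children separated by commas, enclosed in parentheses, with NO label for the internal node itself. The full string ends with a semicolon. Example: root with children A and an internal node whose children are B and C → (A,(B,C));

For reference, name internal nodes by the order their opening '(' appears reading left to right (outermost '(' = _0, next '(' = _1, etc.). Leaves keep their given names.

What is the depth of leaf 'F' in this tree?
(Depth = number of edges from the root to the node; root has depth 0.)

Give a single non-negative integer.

Answer: 3

Derivation:
Newick: (A,M,((R,C),(Y,T,F,K)));
Naming internals by '(' encounter order: outermost '(' = _0, next = _1, ...
Query node: F
Path from root: _0 -> _1 -> _3 -> F
Depth of F: 3 (number of edges from root)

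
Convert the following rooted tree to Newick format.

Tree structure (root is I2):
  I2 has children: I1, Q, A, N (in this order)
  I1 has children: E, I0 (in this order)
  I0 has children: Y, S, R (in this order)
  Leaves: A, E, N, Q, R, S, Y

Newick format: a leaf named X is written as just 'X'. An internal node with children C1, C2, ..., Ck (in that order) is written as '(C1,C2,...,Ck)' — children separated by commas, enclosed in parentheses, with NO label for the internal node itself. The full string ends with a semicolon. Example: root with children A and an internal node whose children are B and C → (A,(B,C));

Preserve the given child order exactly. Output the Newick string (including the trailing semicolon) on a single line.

internal I2 with children ['I1', 'Q', 'A', 'N']
  internal I1 with children ['E', 'I0']
    leaf 'E' → 'E'
    internal I0 with children ['Y', 'S', 'R']
      leaf 'Y' → 'Y'
      leaf 'S' → 'S'
      leaf 'R' → 'R'
    → '(Y,S,R)'
  → '(E,(Y,S,R))'
  leaf 'Q' → 'Q'
  leaf 'A' → 'A'
  leaf 'N' → 'N'
→ '((E,(Y,S,R)),Q,A,N)'
Final: ((E,(Y,S,R)),Q,A,N);

Answer: ((E,(Y,S,R)),Q,A,N);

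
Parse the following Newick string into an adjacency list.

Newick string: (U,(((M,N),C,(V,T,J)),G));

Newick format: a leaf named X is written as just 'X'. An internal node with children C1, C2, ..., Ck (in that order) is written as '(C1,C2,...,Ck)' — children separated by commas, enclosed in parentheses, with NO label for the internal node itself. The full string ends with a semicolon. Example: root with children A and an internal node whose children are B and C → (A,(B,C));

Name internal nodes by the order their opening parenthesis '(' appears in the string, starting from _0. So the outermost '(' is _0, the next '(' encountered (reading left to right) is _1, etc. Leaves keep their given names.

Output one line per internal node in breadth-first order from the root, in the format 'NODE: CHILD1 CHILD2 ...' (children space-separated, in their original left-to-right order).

Input: (U,(((M,N),C,(V,T,J)),G));
Scanning left-to-right, naming '(' by encounter order:
  pos 0: '(' -> open internal node _0 (depth 1)
  pos 3: '(' -> open internal node _1 (depth 2)
  pos 4: '(' -> open internal node _2 (depth 3)
  pos 5: '(' -> open internal node _3 (depth 4)
  pos 9: ')' -> close internal node _3 (now at depth 3)
  pos 13: '(' -> open internal node _4 (depth 4)
  pos 19: ')' -> close internal node _4 (now at depth 3)
  pos 20: ')' -> close internal node _2 (now at depth 2)
  pos 23: ')' -> close internal node _1 (now at depth 1)
  pos 24: ')' -> close internal node _0 (now at depth 0)
Total internal nodes: 5
BFS adjacency from root:
  _0: U _1
  _1: _2 G
  _2: _3 C _4
  _3: M N
  _4: V T J

Answer: _0: U _1
_1: _2 G
_2: _3 C _4
_3: M N
_4: V T J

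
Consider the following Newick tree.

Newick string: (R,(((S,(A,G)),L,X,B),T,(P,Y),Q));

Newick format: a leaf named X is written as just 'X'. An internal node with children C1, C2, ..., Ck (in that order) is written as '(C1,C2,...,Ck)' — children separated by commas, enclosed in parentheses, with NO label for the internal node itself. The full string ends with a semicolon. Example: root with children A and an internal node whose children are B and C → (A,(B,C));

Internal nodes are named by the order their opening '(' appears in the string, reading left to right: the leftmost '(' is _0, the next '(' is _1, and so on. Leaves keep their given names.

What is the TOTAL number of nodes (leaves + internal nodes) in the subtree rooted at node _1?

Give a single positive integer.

Newick: (R,(((S,(A,G)),L,X,B),T,(P,Y),Q));
Locate _1: it is the '(' at position 3 (the 2nd '(' reading left to right).
Query: subtree rooted at _1
_1: subtree_size = 1 + 14
  _2: subtree_size = 1 + 8
    _3: subtree_size = 1 + 4
      S: subtree_size = 1 + 0
      _4: subtree_size = 1 + 2
        A: subtree_size = 1 + 0
        G: subtree_size = 1 + 0
    L: subtree_size = 1 + 0
    X: subtree_size = 1 + 0
    B: subtree_size = 1 + 0
  T: subtree_size = 1 + 0
  _5: subtree_size = 1 + 2
    P: subtree_size = 1 + 0
    Y: subtree_size = 1 + 0
  Q: subtree_size = 1 + 0
Total subtree size of _1: 15

Answer: 15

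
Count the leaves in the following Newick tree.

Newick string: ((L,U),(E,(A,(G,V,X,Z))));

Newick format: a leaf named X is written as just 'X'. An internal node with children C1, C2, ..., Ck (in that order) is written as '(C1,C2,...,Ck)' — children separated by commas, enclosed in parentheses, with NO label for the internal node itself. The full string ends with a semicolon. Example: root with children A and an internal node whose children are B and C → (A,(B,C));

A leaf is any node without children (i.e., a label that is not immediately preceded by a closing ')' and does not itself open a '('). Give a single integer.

Newick: ((L,U),(E,(A,(G,V,X,Z))));
Scan left-to-right; a leaf is any maximal label run not followed by '(':
  pos 2: leaf 'L' → count = 1
  pos 4: leaf 'U' → count = 2
  pos 8: leaf 'E' → count = 3
  pos 11: leaf 'A' → count = 4
  pos 14: leaf 'G' → count = 5
  pos 16: leaf 'V' → count = 6
  pos 18: leaf 'X' → count = 7
  pos 20: leaf 'Z' → count = 8
Total leaves: 8

Answer: 8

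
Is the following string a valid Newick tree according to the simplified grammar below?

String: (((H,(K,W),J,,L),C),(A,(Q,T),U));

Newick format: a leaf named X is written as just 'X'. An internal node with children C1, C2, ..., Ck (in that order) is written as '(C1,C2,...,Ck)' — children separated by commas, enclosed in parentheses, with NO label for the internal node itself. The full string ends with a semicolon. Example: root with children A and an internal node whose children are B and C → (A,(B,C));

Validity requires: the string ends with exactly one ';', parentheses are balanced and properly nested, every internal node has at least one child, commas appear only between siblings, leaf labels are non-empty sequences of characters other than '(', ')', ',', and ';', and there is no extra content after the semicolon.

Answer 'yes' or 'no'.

Answer: no

Derivation:
Input: (((H,(K,W),J,,L),C),(A,(Q,T),U));
Paren balance: 6 '(' vs 6 ')' OK
Ends with single ';': True
Full parse: FAILS (empty leaf label at pos 13)
Valid: False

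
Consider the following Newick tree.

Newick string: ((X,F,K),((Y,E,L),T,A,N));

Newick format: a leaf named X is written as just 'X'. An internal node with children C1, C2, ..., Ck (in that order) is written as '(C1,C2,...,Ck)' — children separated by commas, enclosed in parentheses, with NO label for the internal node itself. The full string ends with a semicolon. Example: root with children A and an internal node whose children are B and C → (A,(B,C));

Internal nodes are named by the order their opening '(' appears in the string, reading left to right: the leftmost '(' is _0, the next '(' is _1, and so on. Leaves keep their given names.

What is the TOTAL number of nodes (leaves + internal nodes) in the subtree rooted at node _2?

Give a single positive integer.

Answer: 8

Derivation:
Newick: ((X,F,K),((Y,E,L),T,A,N));
Locate _2: it is the '(' at position 9 (the 3rd '(' reading left to right).
Query: subtree rooted at _2
_2: subtree_size = 1 + 7
  _3: subtree_size = 1 + 3
    Y: subtree_size = 1 + 0
    E: subtree_size = 1 + 0
    L: subtree_size = 1 + 0
  T: subtree_size = 1 + 0
  A: subtree_size = 1 + 0
  N: subtree_size = 1 + 0
Total subtree size of _2: 8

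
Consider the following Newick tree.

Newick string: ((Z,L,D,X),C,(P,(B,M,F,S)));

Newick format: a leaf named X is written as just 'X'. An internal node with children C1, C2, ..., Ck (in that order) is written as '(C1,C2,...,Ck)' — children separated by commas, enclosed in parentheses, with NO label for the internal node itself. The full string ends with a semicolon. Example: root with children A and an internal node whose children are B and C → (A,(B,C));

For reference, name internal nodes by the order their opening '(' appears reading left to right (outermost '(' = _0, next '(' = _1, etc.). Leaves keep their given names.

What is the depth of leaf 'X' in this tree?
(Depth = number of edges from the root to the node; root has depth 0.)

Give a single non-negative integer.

Newick: ((Z,L,D,X),C,(P,(B,M,F,S)));
Naming internals by '(' encounter order: outermost '(' = _0, next = _1, ...
Query node: X
Path from root: _0 -> _1 -> X
Depth of X: 2 (number of edges from root)

Answer: 2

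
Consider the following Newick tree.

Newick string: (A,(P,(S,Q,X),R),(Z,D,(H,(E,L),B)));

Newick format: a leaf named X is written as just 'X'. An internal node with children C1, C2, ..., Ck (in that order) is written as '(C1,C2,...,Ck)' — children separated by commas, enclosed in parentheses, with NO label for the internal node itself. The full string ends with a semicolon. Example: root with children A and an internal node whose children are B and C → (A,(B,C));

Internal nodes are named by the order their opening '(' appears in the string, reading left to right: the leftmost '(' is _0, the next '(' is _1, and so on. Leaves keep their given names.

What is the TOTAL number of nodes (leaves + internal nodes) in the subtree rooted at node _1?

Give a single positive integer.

Newick: (A,(P,(S,Q,X),R),(Z,D,(H,(E,L),B)));
Locate _1: it is the '(' at position 3 (the 2nd '(' reading left to right).
Query: subtree rooted at _1
_1: subtree_size = 1 + 6
  P: subtree_size = 1 + 0
  _2: subtree_size = 1 + 3
    S: subtree_size = 1 + 0
    Q: subtree_size = 1 + 0
    X: subtree_size = 1 + 0
  R: subtree_size = 1 + 0
Total subtree size of _1: 7

Answer: 7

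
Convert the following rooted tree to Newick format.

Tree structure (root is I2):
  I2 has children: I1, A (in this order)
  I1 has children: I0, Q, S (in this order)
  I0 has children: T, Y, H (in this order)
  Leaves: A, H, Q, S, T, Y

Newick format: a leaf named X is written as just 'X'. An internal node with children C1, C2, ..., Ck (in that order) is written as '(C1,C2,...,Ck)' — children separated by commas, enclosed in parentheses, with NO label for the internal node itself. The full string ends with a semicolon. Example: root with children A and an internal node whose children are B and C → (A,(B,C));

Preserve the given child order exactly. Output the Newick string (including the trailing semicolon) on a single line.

internal I2 with children ['I1', 'A']
  internal I1 with children ['I0', 'Q', 'S']
    internal I0 with children ['T', 'Y', 'H']
      leaf 'T' → 'T'
      leaf 'Y' → 'Y'
      leaf 'H' → 'H'
    → '(T,Y,H)'
    leaf 'Q' → 'Q'
    leaf 'S' → 'S'
  → '((T,Y,H),Q,S)'
  leaf 'A' → 'A'
→ '(((T,Y,H),Q,S),A)'
Final: (((T,Y,H),Q,S),A);

Answer: (((T,Y,H),Q,S),A);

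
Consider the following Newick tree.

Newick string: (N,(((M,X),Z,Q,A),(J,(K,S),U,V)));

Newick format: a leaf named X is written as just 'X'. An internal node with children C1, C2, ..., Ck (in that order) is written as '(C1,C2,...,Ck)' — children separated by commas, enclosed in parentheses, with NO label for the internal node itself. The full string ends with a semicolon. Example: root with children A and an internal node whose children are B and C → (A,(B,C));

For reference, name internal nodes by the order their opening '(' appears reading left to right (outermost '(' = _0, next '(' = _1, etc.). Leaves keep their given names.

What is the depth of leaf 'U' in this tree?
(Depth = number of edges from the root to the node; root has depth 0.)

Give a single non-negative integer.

Answer: 3

Derivation:
Newick: (N,(((M,X),Z,Q,A),(J,(K,S),U,V)));
Naming internals by '(' encounter order: outermost '(' = _0, next = _1, ...
Query node: U
Path from root: _0 -> _1 -> _4 -> U
Depth of U: 3 (number of edges from root)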